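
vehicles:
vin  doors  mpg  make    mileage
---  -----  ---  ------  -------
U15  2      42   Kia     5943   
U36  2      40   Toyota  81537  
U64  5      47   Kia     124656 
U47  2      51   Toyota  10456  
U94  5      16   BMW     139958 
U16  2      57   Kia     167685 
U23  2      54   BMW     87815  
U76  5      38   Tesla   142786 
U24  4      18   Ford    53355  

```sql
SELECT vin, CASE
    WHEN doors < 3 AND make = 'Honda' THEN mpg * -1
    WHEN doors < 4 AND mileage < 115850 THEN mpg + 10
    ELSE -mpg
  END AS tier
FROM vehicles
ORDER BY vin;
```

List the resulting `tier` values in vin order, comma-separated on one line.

52, -57, 64, -18, 50, 61, -47, -38, -16

vin=U15: doors < 4 AND mileage < 115850 → 52
vin=U16: ELSE → -57
vin=U23: doors < 4 AND mileage < 115850 → 64
vin=U24: ELSE → -18
vin=U36: doors < 4 AND mileage < 115850 → 50
vin=U47: doors < 4 AND mileage < 115850 → 61
vin=U64: ELSE → -47
vin=U76: ELSE → -38
vin=U94: ELSE → -16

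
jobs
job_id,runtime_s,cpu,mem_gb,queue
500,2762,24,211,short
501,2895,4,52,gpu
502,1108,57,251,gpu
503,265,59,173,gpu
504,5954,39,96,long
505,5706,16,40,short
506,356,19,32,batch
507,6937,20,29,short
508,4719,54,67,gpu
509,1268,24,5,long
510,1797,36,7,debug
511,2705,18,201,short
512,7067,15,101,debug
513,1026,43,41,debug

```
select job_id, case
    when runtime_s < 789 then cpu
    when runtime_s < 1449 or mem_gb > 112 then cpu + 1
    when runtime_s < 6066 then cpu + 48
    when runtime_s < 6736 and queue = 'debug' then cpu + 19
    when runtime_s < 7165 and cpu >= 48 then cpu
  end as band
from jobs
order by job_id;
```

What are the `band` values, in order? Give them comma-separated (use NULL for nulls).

25, 52, 58, 59, 87, 64, 19, NULL, 102, 25, 84, 19, NULL, 44

job_id=500: runtime_s < 1449 or mem_gb > 112 → 25
job_id=501: runtime_s < 6066 → 52
job_id=502: runtime_s < 1449 or mem_gb > 112 → 58
job_id=503: runtime_s < 789 → 59
job_id=504: runtime_s < 6066 → 87
job_id=505: runtime_s < 6066 → 64
job_id=506: runtime_s < 789 → 19
job_id=507: (no match → NULL) → NULL
job_id=508: runtime_s < 6066 → 102
job_id=509: runtime_s < 1449 or mem_gb > 112 → 25
job_id=510: runtime_s < 6066 → 84
job_id=511: runtime_s < 1449 or mem_gb > 112 → 19
job_id=512: (no match → NULL) → NULL
job_id=513: runtime_s < 1449 or mem_gb > 112 → 44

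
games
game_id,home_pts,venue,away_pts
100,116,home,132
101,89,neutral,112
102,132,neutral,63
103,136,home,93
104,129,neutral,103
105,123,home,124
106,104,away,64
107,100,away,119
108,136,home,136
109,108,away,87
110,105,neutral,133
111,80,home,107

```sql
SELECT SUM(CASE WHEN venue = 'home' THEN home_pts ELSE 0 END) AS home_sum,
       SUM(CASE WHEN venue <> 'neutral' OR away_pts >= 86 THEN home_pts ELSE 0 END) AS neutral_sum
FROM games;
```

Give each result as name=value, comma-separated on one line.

[home_sum: venue = 'home']
game_id=100: ✓ → 116
game_id=101: ✗
game_id=102: ✗
game_id=103: ✓ → 136
game_id=104: ✗
game_id=105: ✓ → 123
game_id=106: ✗
game_id=107: ✗
game_id=108: ✓ → 136
game_id=109: ✗
game_id=110: ✗
game_id=111: ✓ → 80
home_sum = 116 + 136 + 123 + 136 + 80 = 591
—
[neutral_sum: venue <> 'neutral' OR away_pts >= 86]
game_id=100: ✓ → 116
game_id=101: ✓ → 89
game_id=102: ✗
game_id=103: ✓ → 136
game_id=104: ✓ → 129
game_id=105: ✓ → 123
game_id=106: ✓ → 104
game_id=107: ✓ → 100
game_id=108: ✓ → 136
game_id=109: ✓ → 108
game_id=110: ✓ → 105
game_id=111: ✓ → 80
neutral_sum = 116 + 89 + 136 + 129 + 123 + 104 + 100 + 136 + 108 + 105 + 80 = 1226

home_sum=591, neutral_sum=1226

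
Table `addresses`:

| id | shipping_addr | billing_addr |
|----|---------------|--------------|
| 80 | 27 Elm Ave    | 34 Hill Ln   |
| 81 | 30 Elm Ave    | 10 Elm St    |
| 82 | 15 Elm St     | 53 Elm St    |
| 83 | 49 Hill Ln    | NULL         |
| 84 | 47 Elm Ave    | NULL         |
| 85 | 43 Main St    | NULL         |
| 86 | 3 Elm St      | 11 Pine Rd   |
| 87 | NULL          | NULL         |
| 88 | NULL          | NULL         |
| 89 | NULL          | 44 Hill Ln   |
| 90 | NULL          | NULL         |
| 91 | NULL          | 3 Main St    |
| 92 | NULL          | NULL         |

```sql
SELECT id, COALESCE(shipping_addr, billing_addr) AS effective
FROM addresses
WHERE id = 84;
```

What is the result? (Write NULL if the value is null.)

id = 84: shipping_addr=47 Elm Ave, billing_addr=NULL.
shipping_addr=47 Elm Ave → 47 Elm Ave

47 Elm Ave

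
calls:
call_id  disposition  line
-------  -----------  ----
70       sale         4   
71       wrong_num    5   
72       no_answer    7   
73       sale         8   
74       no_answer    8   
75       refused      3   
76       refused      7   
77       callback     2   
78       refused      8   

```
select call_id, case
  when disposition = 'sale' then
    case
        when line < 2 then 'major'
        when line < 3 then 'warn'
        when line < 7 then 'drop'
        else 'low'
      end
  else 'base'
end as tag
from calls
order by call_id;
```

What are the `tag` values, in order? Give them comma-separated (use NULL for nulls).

call_id=70: disposition='sale' → inner[line < 7] → drop
call_id=71: disposition='wrong_num' → outer ELSE → base
call_id=72: disposition='no_answer' → outer ELSE → base
call_id=73: disposition='sale' → inner[ELSE] → low
call_id=74: disposition='no_answer' → outer ELSE → base
call_id=75: disposition='refused' → outer ELSE → base
call_id=76: disposition='refused' → outer ELSE → base
call_id=77: disposition='callback' → outer ELSE → base
call_id=78: disposition='refused' → outer ELSE → base

drop, base, base, low, base, base, base, base, base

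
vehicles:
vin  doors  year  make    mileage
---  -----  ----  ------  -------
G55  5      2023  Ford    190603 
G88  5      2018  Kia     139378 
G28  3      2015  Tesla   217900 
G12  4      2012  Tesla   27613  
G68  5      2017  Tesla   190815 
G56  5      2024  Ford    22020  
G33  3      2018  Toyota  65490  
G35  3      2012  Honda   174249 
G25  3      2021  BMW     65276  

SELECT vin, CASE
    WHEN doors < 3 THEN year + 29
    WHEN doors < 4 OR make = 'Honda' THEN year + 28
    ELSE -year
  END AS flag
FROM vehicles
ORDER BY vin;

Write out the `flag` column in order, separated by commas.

vin=G12: ELSE → -2012
vin=G25: doors < 4 OR make = 'Honda' → 2049
vin=G28: doors < 4 OR make = 'Honda' → 2043
vin=G33: doors < 4 OR make = 'Honda' → 2046
vin=G35: doors < 4 OR make = 'Honda' → 2040
vin=G55: ELSE → -2023
vin=G56: ELSE → -2024
vin=G68: ELSE → -2017
vin=G88: ELSE → -2018

-2012, 2049, 2043, 2046, 2040, -2023, -2024, -2017, -2018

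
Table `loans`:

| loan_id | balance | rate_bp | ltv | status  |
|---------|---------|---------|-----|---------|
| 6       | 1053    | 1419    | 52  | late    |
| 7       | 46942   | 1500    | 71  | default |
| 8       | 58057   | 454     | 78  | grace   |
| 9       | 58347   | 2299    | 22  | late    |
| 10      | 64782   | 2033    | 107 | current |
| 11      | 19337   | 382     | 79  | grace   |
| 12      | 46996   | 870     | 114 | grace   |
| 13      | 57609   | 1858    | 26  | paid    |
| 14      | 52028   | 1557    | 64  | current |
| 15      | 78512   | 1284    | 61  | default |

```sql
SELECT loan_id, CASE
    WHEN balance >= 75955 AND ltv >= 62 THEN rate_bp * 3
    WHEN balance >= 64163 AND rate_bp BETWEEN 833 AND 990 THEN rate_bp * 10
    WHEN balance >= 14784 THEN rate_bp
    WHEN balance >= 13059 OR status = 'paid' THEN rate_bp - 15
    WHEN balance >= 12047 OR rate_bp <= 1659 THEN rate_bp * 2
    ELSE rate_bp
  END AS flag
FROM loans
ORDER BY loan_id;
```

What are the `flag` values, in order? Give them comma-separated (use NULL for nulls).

loan_id=6: balance >= 12047 OR rate_bp <= 1659 → 2838
loan_id=7: balance >= 14784 → 1500
loan_id=8: balance >= 14784 → 454
loan_id=9: balance >= 14784 → 2299
loan_id=10: balance >= 14784 → 2033
loan_id=11: balance >= 14784 → 382
loan_id=12: balance >= 14784 → 870
loan_id=13: balance >= 14784 → 1858
loan_id=14: balance >= 14784 → 1557
loan_id=15: balance >= 14784 → 1284

2838, 1500, 454, 2299, 2033, 382, 870, 1858, 1557, 1284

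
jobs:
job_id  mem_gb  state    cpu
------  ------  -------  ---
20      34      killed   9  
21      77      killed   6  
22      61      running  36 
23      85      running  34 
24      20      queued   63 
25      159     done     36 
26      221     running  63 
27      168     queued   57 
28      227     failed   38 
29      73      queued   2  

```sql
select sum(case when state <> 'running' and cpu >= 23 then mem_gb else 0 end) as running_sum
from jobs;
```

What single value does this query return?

574

job_id=20: ✗
job_id=21: ✗
job_id=22: ✗
job_id=23: ✗
job_id=24: ✓ → 20
job_id=25: ✓ → 159
job_id=26: ✗
job_id=27: ✓ → 168
job_id=28: ✓ → 227
job_id=29: ✗
running_sum = 20 + 159 + 168 + 227 = 574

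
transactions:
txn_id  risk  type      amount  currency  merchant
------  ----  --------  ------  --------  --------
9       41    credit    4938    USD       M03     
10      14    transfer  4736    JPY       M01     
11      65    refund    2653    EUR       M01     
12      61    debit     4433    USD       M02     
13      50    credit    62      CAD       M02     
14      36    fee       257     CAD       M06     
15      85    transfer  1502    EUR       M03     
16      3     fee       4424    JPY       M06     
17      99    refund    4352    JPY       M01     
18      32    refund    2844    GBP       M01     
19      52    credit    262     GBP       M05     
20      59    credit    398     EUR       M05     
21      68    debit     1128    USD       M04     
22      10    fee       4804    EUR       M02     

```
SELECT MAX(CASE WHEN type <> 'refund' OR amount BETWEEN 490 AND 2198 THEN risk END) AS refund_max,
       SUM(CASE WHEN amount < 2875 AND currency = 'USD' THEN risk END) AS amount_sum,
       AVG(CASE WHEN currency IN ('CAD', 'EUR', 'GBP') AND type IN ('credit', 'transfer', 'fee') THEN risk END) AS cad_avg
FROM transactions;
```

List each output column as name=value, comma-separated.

refund_max=85, amount_sum=68, cad_avg=48.6666666667

[refund_max: type <> 'refund' OR amount BETWEEN 490 AND 2198]
txn_id=9: ✓ → 41
txn_id=10: ✓ → 14
txn_id=11: ✗
txn_id=12: ✓ → 61
txn_id=13: ✓ → 50
txn_id=14: ✓ → 36
txn_id=15: ✓ → 85
txn_id=16: ✓ → 3
txn_id=17: ✗
txn_id=18: ✗
txn_id=19: ✓ → 52
txn_id=20: ✓ → 59
txn_id=21: ✓ → 68
txn_id=22: ✓ → 10
refund_max = MAX(41, 14, 61, 50, 36, 85, 3, 52, 59, 68, 10) = 85
—
[amount_sum: amount < 2875 AND currency = 'USD']
txn_id=9: ✗
txn_id=10: ✗
txn_id=11: ✗
txn_id=12: ✗
txn_id=13: ✗
txn_id=14: ✗
txn_id=15: ✗
txn_id=16: ✗
txn_id=17: ✗
txn_id=18: ✗
txn_id=19: ✗
txn_id=20: ✗
txn_id=21: ✓ → 68
txn_id=22: ✗
amount_sum = 68
—
[cad_avg: currency IN ('CAD', 'EUR', 'GBP') AND type IN ('credit', 'transfer', 'fee')]
txn_id=9: ✗
txn_id=10: ✗
txn_id=11: ✗
txn_id=12: ✗
txn_id=13: ✓ → 50
txn_id=14: ✓ → 36
txn_id=15: ✓ → 85
txn_id=16: ✗
txn_id=17: ✗
txn_id=18: ✗
txn_id=19: ✓ → 52
txn_id=20: ✓ → 59
txn_id=21: ✗
txn_id=22: ✓ → 10
cad_avg = (50 + 36 + 85 + 52 + 59 + 10) / 6 = 48.6666666667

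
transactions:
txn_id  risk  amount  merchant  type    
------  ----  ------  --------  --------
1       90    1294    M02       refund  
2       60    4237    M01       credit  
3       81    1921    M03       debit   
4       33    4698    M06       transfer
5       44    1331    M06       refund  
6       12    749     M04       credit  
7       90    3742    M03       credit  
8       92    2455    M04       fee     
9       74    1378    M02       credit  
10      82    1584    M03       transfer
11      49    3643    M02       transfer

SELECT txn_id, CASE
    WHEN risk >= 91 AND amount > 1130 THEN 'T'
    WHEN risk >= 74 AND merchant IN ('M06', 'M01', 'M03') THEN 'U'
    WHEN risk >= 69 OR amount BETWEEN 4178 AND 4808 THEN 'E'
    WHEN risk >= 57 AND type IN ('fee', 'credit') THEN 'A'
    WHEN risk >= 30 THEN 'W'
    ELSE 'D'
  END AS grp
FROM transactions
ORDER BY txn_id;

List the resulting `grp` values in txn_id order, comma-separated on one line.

E, E, U, E, W, D, U, T, E, U, W

txn_id=1: risk >= 69 OR amount BETWEEN 4178 AND 4808 → E
txn_id=2: risk >= 69 OR amount BETWEEN 4178 AND 4808 → E
txn_id=3: risk >= 74 AND merchant IN ('M06', 'M01', 'M03') → U
txn_id=4: risk >= 69 OR amount BETWEEN 4178 AND 4808 → E
txn_id=5: risk >= 30 → W
txn_id=6: ELSE → D
txn_id=7: risk >= 74 AND merchant IN ('M06', 'M01', 'M03') → U
txn_id=8: risk >= 91 AND amount > 1130 → T
txn_id=9: risk >= 69 OR amount BETWEEN 4178 AND 4808 → E
txn_id=10: risk >= 74 AND merchant IN ('M06', 'M01', 'M03') → U
txn_id=11: risk >= 30 → W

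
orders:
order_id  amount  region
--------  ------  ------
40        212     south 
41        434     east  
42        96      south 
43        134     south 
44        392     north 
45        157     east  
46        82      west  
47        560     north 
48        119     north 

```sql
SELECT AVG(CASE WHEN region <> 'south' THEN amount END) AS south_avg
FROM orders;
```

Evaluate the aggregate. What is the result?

order_id=40: ✗
order_id=41: ✓ → 434
order_id=42: ✗
order_id=43: ✗
order_id=44: ✓ → 392
order_id=45: ✓ → 157
order_id=46: ✓ → 82
order_id=47: ✓ → 560
order_id=48: ✓ → 119
south_avg = (434 + 392 + 157 + 82 + 560 + 119) / 6 = 290.6666666667

290.6666666667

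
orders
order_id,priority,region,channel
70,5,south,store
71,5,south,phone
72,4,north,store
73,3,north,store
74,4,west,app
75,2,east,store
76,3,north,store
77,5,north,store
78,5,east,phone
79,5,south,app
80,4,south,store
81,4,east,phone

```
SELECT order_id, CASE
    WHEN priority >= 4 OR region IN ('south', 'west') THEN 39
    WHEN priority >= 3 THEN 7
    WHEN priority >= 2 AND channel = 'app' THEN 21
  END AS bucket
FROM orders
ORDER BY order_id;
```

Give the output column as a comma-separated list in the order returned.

order_id=70: priority >= 4 OR region IN ('south', 'west') → 39
order_id=71: priority >= 4 OR region IN ('south', 'west') → 39
order_id=72: priority >= 4 OR region IN ('south', 'west') → 39
order_id=73: priority >= 3 → 7
order_id=74: priority >= 4 OR region IN ('south', 'west') → 39
order_id=75: (no match → NULL) → NULL
order_id=76: priority >= 3 → 7
order_id=77: priority >= 4 OR region IN ('south', 'west') → 39
order_id=78: priority >= 4 OR region IN ('south', 'west') → 39
order_id=79: priority >= 4 OR region IN ('south', 'west') → 39
order_id=80: priority >= 4 OR region IN ('south', 'west') → 39
order_id=81: priority >= 4 OR region IN ('south', 'west') → 39

39, 39, 39, 7, 39, NULL, 7, 39, 39, 39, 39, 39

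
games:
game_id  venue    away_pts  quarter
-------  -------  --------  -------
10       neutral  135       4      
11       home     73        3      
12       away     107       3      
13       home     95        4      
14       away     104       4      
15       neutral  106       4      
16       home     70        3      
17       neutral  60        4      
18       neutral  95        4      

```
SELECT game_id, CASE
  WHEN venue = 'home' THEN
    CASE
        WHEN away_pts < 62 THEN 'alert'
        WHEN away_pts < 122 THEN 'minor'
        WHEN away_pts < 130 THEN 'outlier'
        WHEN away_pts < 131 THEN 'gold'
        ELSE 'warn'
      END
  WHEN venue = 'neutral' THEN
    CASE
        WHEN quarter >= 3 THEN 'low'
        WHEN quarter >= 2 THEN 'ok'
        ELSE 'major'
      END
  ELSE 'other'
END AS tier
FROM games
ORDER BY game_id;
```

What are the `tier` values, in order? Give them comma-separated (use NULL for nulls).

game_id=10: venue='neutral' → inner[quarter >= 3] → low
game_id=11: venue='home' → inner[away_pts < 122] → minor
game_id=12: venue='away' → outer ELSE → other
game_id=13: venue='home' → inner[away_pts < 122] → minor
game_id=14: venue='away' → outer ELSE → other
game_id=15: venue='neutral' → inner[quarter >= 3] → low
game_id=16: venue='home' → inner[away_pts < 122] → minor
game_id=17: venue='neutral' → inner[quarter >= 3] → low
game_id=18: venue='neutral' → inner[quarter >= 3] → low

low, minor, other, minor, other, low, minor, low, low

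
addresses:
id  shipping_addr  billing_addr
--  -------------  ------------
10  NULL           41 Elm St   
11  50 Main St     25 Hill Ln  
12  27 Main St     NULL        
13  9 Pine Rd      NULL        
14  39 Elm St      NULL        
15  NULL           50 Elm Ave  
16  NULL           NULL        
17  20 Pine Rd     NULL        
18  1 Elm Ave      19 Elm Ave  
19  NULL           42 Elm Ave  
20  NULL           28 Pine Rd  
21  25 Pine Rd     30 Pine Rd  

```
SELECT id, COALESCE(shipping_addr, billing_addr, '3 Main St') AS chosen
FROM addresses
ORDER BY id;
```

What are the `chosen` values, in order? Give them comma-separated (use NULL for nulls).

41 Elm St, 50 Main St, 27 Main St, 9 Pine Rd, 39 Elm St, 50 Elm Ave, 3 Main St, 20 Pine Rd, 1 Elm Ave, 42 Elm Ave, 28 Pine Rd, 25 Pine Rd

id=10: shipping_addr=NULL, billing_addr=41 Elm St → 41 Elm St
id=11: shipping_addr=50 Main St → 50 Main St
id=12: shipping_addr=27 Main St → 27 Main St
id=13: shipping_addr=9 Pine Rd → 9 Pine Rd
id=14: shipping_addr=39 Elm St → 39 Elm St
id=15: shipping_addr=NULL, billing_addr=50 Elm Ave → 50 Elm Ave
id=16: shipping_addr=NULL, billing_addr=NULL, → literal 3 Main St → 3 Main St
id=17: shipping_addr=20 Pine Rd → 20 Pine Rd
id=18: shipping_addr=1 Elm Ave → 1 Elm Ave
id=19: shipping_addr=NULL, billing_addr=42 Elm Ave → 42 Elm Ave
id=20: shipping_addr=NULL, billing_addr=28 Pine Rd → 28 Pine Rd
id=21: shipping_addr=25 Pine Rd → 25 Pine Rd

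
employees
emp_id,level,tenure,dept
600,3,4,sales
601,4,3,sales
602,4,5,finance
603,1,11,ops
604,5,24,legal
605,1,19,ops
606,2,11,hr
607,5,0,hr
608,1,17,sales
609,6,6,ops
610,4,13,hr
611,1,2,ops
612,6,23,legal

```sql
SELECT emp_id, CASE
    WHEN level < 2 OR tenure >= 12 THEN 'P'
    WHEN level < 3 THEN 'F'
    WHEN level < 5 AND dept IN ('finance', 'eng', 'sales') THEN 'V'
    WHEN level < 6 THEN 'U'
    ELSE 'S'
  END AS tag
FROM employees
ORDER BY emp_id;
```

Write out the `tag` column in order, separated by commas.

emp_id=600: level < 5 AND dept IN ('finance', 'eng', 'sales') → V
emp_id=601: level < 5 AND dept IN ('finance', 'eng', 'sales') → V
emp_id=602: level < 5 AND dept IN ('finance', 'eng', 'sales') → V
emp_id=603: level < 2 OR tenure >= 12 → P
emp_id=604: level < 2 OR tenure >= 12 → P
emp_id=605: level < 2 OR tenure >= 12 → P
emp_id=606: level < 3 → F
emp_id=607: level < 6 → U
emp_id=608: level < 2 OR tenure >= 12 → P
emp_id=609: ELSE → S
emp_id=610: level < 2 OR tenure >= 12 → P
emp_id=611: level < 2 OR tenure >= 12 → P
emp_id=612: level < 2 OR tenure >= 12 → P

V, V, V, P, P, P, F, U, P, S, P, P, P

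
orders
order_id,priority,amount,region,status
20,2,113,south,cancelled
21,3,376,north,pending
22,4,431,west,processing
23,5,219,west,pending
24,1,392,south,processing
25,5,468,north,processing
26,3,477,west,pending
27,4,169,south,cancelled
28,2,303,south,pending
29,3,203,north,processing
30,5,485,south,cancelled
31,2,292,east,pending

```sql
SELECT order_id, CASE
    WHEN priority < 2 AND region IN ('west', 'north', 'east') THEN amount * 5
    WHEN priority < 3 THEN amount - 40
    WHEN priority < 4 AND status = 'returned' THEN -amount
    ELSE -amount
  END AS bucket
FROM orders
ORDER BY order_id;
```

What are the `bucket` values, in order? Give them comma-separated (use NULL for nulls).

order_id=20: priority < 3 → 73
order_id=21: ELSE → -376
order_id=22: ELSE → -431
order_id=23: ELSE → -219
order_id=24: priority < 3 → 352
order_id=25: ELSE → -468
order_id=26: ELSE → -477
order_id=27: ELSE → -169
order_id=28: priority < 3 → 263
order_id=29: ELSE → -203
order_id=30: ELSE → -485
order_id=31: priority < 3 → 252

73, -376, -431, -219, 352, -468, -477, -169, 263, -203, -485, 252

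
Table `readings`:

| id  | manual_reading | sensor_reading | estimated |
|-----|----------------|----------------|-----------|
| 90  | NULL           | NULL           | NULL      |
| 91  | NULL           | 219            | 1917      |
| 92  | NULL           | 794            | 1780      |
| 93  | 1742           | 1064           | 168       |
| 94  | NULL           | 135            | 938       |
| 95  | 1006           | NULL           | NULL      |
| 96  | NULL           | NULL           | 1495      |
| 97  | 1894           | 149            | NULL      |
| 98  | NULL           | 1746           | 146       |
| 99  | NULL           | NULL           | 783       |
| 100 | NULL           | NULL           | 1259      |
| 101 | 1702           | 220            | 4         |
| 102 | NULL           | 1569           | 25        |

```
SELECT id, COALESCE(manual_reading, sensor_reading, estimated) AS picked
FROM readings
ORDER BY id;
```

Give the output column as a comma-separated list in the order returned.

NULL, 219, 794, 1742, 135, 1006, 1495, 1894, 1746, 783, 1259, 1702, 1569

id=90: manual_reading=NULL, sensor_reading=NULL, estimated=NULL (all NULL) → NULL
id=91: manual_reading=NULL, sensor_reading=219 → 219
id=92: manual_reading=NULL, sensor_reading=794 → 794
id=93: manual_reading=1742 → 1742
id=94: manual_reading=NULL, sensor_reading=135 → 135
id=95: manual_reading=1006 → 1006
id=96: manual_reading=NULL, sensor_reading=NULL, estimated=1495 → 1495
id=97: manual_reading=1894 → 1894
id=98: manual_reading=NULL, sensor_reading=1746 → 1746
id=99: manual_reading=NULL, sensor_reading=NULL, estimated=783 → 783
id=100: manual_reading=NULL, sensor_reading=NULL, estimated=1259 → 1259
id=101: manual_reading=1702 → 1702
id=102: manual_reading=NULL, sensor_reading=1569 → 1569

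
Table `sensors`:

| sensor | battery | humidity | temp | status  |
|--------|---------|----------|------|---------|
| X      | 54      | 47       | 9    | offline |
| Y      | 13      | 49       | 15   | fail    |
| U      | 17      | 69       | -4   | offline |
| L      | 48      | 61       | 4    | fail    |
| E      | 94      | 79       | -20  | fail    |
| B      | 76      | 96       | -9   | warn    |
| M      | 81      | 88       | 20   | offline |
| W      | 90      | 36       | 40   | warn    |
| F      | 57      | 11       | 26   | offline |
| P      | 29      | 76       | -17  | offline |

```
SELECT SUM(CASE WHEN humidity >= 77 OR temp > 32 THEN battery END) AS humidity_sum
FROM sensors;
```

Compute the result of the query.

sensor=X: ✗
sensor=Y: ✗
sensor=U: ✗
sensor=L: ✗
sensor=E: ✓ → 94
sensor=B: ✓ → 76
sensor=M: ✓ → 81
sensor=W: ✓ → 90
sensor=F: ✗
sensor=P: ✗
humidity_sum = 94 + 76 + 81 + 90 = 341

341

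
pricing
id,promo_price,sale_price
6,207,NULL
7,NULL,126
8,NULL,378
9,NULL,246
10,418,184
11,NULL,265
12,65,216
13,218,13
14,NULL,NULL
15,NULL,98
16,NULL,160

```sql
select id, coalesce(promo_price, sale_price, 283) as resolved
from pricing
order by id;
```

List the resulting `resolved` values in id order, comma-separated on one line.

207, 126, 378, 246, 418, 265, 65, 218, 283, 98, 160

id=6: promo_price=207 → 207
id=7: promo_price=NULL, sale_price=126 → 126
id=8: promo_price=NULL, sale_price=378 → 378
id=9: promo_price=NULL, sale_price=246 → 246
id=10: promo_price=418 → 418
id=11: promo_price=NULL, sale_price=265 → 265
id=12: promo_price=65 → 65
id=13: promo_price=218 → 218
id=14: promo_price=NULL, sale_price=NULL, → literal 283 → 283
id=15: promo_price=NULL, sale_price=98 → 98
id=16: promo_price=NULL, sale_price=160 → 160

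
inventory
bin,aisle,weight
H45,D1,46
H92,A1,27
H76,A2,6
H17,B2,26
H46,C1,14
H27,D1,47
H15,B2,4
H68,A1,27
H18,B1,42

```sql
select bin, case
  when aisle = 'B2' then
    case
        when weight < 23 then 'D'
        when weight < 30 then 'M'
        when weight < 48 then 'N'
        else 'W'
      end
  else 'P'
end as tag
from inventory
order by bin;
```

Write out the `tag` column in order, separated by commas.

bin=H15: aisle='B2' → inner[weight < 23] → D
bin=H17: aisle='B2' → inner[weight < 30] → M
bin=H18: aisle='B1' → outer ELSE → P
bin=H27: aisle='D1' → outer ELSE → P
bin=H45: aisle='D1' → outer ELSE → P
bin=H46: aisle='C1' → outer ELSE → P
bin=H68: aisle='A1' → outer ELSE → P
bin=H76: aisle='A2' → outer ELSE → P
bin=H92: aisle='A1' → outer ELSE → P

D, M, P, P, P, P, P, P, P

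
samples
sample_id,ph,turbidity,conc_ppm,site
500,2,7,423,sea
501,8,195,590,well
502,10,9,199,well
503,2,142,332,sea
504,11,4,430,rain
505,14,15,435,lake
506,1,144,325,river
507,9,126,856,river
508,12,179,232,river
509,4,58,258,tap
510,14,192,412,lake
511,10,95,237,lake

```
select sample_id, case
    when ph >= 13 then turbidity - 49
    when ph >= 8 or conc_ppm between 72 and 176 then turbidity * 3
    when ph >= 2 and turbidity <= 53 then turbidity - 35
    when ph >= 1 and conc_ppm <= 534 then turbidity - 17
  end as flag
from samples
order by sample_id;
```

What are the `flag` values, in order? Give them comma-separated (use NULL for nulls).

-28, 585, 27, 125, 12, -34, 127, 378, 537, 41, 143, 285

sample_id=500: ph >= 2 and turbidity <= 53 → -28
sample_id=501: ph >= 8 or conc_ppm between 72 and 176 → 585
sample_id=502: ph >= 8 or conc_ppm between 72 and 176 → 27
sample_id=503: ph >= 1 and conc_ppm <= 534 → 125
sample_id=504: ph >= 8 or conc_ppm between 72 and 176 → 12
sample_id=505: ph >= 13 → -34
sample_id=506: ph >= 1 and conc_ppm <= 534 → 127
sample_id=507: ph >= 8 or conc_ppm between 72 and 176 → 378
sample_id=508: ph >= 8 or conc_ppm between 72 and 176 → 537
sample_id=509: ph >= 1 and conc_ppm <= 534 → 41
sample_id=510: ph >= 13 → 143
sample_id=511: ph >= 8 or conc_ppm between 72 and 176 → 285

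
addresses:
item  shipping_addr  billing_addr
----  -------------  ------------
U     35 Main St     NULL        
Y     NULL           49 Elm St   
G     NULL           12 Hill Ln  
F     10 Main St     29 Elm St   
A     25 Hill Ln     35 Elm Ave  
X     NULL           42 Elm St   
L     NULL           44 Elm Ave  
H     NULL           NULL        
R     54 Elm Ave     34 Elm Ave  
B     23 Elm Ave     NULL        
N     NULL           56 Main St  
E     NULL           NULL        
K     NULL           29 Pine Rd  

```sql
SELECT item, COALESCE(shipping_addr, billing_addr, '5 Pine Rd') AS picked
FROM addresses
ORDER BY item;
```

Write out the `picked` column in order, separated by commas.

25 Hill Ln, 23 Elm Ave, 5 Pine Rd, 10 Main St, 12 Hill Ln, 5 Pine Rd, 29 Pine Rd, 44 Elm Ave, 56 Main St, 54 Elm Ave, 35 Main St, 42 Elm St, 49 Elm St

item=A: shipping_addr=25 Hill Ln → 25 Hill Ln
item=B: shipping_addr=23 Elm Ave → 23 Elm Ave
item=E: shipping_addr=NULL, billing_addr=NULL, → literal 5 Pine Rd → 5 Pine Rd
item=F: shipping_addr=10 Main St → 10 Main St
item=G: shipping_addr=NULL, billing_addr=12 Hill Ln → 12 Hill Ln
item=H: shipping_addr=NULL, billing_addr=NULL, → literal 5 Pine Rd → 5 Pine Rd
item=K: shipping_addr=NULL, billing_addr=29 Pine Rd → 29 Pine Rd
item=L: shipping_addr=NULL, billing_addr=44 Elm Ave → 44 Elm Ave
item=N: shipping_addr=NULL, billing_addr=56 Main St → 56 Main St
item=R: shipping_addr=54 Elm Ave → 54 Elm Ave
item=U: shipping_addr=35 Main St → 35 Main St
item=X: shipping_addr=NULL, billing_addr=42 Elm St → 42 Elm St
item=Y: shipping_addr=NULL, billing_addr=49 Elm St → 49 Elm St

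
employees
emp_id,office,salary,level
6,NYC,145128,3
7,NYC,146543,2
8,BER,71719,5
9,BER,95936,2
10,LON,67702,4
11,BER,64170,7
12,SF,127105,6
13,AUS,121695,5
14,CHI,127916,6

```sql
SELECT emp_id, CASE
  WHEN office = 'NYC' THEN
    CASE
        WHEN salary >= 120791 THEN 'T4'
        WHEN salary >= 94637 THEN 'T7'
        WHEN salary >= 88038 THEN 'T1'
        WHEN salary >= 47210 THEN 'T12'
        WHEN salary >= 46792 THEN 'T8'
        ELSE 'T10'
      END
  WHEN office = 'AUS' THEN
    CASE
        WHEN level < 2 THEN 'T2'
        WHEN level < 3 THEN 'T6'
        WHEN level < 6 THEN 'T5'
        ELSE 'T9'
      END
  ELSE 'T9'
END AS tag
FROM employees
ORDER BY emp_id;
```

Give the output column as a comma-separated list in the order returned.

emp_id=6: office='NYC' → inner[salary >= 120791] → T4
emp_id=7: office='NYC' → inner[salary >= 120791] → T4
emp_id=8: office='BER' → outer ELSE → T9
emp_id=9: office='BER' → outer ELSE → T9
emp_id=10: office='LON' → outer ELSE → T9
emp_id=11: office='BER' → outer ELSE → T9
emp_id=12: office='SF' → outer ELSE → T9
emp_id=13: office='AUS' → inner[level < 6] → T5
emp_id=14: office='CHI' → outer ELSE → T9

T4, T4, T9, T9, T9, T9, T9, T5, T9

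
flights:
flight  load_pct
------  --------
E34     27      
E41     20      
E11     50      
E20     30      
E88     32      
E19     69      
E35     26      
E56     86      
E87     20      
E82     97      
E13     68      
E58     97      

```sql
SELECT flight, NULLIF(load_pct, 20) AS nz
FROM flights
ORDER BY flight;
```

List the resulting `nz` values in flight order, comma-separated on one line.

flight=E11: load_pct=50 vs 20: differ → 50
flight=E13: load_pct=68 vs 20: differ → 68
flight=E19: load_pct=69 vs 20: differ → 69
flight=E20: load_pct=30 vs 20: differ → 30
flight=E34: load_pct=27 vs 20: differ → 27
flight=E35: load_pct=26 vs 20: differ → 26
flight=E41: load_pct=20 vs 20: equal → NULL
flight=E56: load_pct=86 vs 20: differ → 86
flight=E58: load_pct=97 vs 20: differ → 97
flight=E82: load_pct=97 vs 20: differ → 97
flight=E87: load_pct=20 vs 20: equal → NULL
flight=E88: load_pct=32 vs 20: differ → 32

50, 68, 69, 30, 27, 26, NULL, 86, 97, 97, NULL, 32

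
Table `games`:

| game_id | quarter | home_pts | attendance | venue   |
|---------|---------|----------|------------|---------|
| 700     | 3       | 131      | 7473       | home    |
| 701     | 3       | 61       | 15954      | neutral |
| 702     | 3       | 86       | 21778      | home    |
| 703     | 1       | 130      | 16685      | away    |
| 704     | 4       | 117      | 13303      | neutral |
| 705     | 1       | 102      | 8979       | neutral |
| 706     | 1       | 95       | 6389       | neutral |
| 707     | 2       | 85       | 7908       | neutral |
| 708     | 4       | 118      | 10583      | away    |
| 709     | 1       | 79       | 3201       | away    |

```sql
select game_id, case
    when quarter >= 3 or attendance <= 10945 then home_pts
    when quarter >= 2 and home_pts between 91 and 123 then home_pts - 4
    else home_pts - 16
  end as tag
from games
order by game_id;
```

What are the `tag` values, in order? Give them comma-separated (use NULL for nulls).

game_id=700: quarter >= 3 or attendance <= 10945 → 131
game_id=701: quarter >= 3 or attendance <= 10945 → 61
game_id=702: quarter >= 3 or attendance <= 10945 → 86
game_id=703: ELSE → 114
game_id=704: quarter >= 3 or attendance <= 10945 → 117
game_id=705: quarter >= 3 or attendance <= 10945 → 102
game_id=706: quarter >= 3 or attendance <= 10945 → 95
game_id=707: quarter >= 3 or attendance <= 10945 → 85
game_id=708: quarter >= 3 or attendance <= 10945 → 118
game_id=709: quarter >= 3 or attendance <= 10945 → 79

131, 61, 86, 114, 117, 102, 95, 85, 118, 79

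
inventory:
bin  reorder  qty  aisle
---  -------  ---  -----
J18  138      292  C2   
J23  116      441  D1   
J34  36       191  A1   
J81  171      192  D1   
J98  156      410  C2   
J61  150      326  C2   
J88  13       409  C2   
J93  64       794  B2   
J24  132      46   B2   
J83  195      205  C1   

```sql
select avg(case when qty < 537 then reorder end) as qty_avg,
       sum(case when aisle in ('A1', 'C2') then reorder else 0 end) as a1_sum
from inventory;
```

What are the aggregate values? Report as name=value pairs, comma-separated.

qty_avg=123, a1_sum=493

[qty_avg: qty < 537]
bin=J18: ✓ → 138
bin=J23: ✓ → 116
bin=J34: ✓ → 36
bin=J81: ✓ → 171
bin=J98: ✓ → 156
bin=J61: ✓ → 150
bin=J88: ✓ → 13
bin=J93: ✗
bin=J24: ✓ → 132
bin=J83: ✓ → 195
qty_avg = (138 + 116 + 36 + 171 + 156 + 150 + 13 + 132 + 195) / 9 = 123
—
[a1_sum: aisle in ('A1', 'C2')]
bin=J18: ✓ → 138
bin=J23: ✗
bin=J34: ✓ → 36
bin=J81: ✗
bin=J98: ✓ → 156
bin=J61: ✓ → 150
bin=J88: ✓ → 13
bin=J93: ✗
bin=J24: ✗
bin=J83: ✗
a1_sum = 138 + 36 + 156 + 150 + 13 = 493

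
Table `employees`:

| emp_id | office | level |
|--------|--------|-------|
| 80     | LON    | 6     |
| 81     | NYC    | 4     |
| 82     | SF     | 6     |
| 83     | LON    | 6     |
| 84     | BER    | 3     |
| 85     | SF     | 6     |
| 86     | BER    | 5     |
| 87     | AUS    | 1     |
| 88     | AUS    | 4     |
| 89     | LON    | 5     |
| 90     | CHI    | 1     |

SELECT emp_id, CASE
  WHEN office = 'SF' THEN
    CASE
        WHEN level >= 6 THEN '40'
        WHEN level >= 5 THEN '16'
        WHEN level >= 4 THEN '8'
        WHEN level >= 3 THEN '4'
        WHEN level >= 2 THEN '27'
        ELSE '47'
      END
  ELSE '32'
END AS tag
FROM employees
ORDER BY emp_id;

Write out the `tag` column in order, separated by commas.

32, 32, 40, 32, 32, 40, 32, 32, 32, 32, 32

emp_id=80: office='LON' → outer ELSE → 32
emp_id=81: office='NYC' → outer ELSE → 32
emp_id=82: office='SF' → inner[level >= 6] → 40
emp_id=83: office='LON' → outer ELSE → 32
emp_id=84: office='BER' → outer ELSE → 32
emp_id=85: office='SF' → inner[level >= 6] → 40
emp_id=86: office='BER' → outer ELSE → 32
emp_id=87: office='AUS' → outer ELSE → 32
emp_id=88: office='AUS' → outer ELSE → 32
emp_id=89: office='LON' → outer ELSE → 32
emp_id=90: office='CHI' → outer ELSE → 32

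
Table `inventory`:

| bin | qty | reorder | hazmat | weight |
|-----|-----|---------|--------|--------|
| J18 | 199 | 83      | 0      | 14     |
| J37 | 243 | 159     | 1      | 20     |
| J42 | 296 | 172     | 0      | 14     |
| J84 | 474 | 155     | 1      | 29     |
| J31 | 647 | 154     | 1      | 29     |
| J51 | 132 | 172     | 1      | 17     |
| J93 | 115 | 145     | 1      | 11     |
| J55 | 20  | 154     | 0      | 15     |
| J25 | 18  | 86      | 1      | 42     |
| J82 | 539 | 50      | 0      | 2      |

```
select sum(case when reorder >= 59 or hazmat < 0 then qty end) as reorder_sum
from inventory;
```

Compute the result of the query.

2144

bin=J18: ✓ → 199
bin=J37: ✓ → 243
bin=J42: ✓ → 296
bin=J84: ✓ → 474
bin=J31: ✓ → 647
bin=J51: ✓ → 132
bin=J93: ✓ → 115
bin=J55: ✓ → 20
bin=J25: ✓ → 18
bin=J82: ✗
reorder_sum = 199 + 243 + 296 + 474 + 647 + 132 + 115 + 20 + 18 = 2144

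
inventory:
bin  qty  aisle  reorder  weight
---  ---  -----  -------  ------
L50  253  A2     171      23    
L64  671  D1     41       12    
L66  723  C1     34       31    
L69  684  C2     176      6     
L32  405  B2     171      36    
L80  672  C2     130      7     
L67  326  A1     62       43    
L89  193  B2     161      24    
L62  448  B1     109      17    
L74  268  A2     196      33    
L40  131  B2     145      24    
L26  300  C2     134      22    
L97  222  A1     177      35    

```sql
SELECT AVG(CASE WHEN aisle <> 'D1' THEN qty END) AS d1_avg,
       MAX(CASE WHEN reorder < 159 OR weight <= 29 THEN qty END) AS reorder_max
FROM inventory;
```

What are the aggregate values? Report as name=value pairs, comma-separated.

[d1_avg: aisle <> 'D1']
bin=L50: ✓ → 253
bin=L64: ✗
bin=L66: ✓ → 723
bin=L69: ✓ → 684
bin=L32: ✓ → 405
bin=L80: ✓ → 672
bin=L67: ✓ → 326
bin=L89: ✓ → 193
bin=L62: ✓ → 448
bin=L74: ✓ → 268
bin=L40: ✓ → 131
bin=L26: ✓ → 300
bin=L97: ✓ → 222
d1_avg = (253 + 723 + 684 + 405 + 672 + 326 + 193 + 448 + 268 + 131 + 300 + 222) / 12 = 385.4166666667
—
[reorder_max: reorder < 159 OR weight <= 29]
bin=L50: ✓ → 253
bin=L64: ✓ → 671
bin=L66: ✓ → 723
bin=L69: ✓ → 684
bin=L32: ✗
bin=L80: ✓ → 672
bin=L67: ✓ → 326
bin=L89: ✓ → 193
bin=L62: ✓ → 448
bin=L74: ✗
bin=L40: ✓ → 131
bin=L26: ✓ → 300
bin=L97: ✗
reorder_max = MAX(253, 671, 723, 684, 672, 326, 193, 448, 131, 300) = 723

d1_avg=385.4166666667, reorder_max=723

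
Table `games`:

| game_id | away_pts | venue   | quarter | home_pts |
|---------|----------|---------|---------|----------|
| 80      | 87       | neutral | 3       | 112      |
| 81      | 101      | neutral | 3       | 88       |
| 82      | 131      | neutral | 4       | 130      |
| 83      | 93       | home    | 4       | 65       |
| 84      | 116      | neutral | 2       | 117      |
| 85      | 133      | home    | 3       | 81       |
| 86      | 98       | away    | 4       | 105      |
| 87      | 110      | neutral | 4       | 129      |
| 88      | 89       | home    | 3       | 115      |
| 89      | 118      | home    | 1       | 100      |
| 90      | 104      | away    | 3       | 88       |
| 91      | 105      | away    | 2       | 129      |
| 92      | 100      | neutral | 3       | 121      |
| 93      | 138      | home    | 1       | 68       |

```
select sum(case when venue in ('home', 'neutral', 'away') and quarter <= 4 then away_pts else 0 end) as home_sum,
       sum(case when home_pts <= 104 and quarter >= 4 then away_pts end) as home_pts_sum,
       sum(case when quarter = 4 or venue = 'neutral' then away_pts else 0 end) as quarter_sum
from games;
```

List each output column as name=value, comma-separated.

home_sum=1523, home_pts_sum=93, quarter_sum=836

[home_sum: venue in ('home', 'neutral', 'away') and quarter <= 4]
game_id=80: ✓ → 87
game_id=81: ✓ → 101
game_id=82: ✓ → 131
game_id=83: ✓ → 93
game_id=84: ✓ → 116
game_id=85: ✓ → 133
game_id=86: ✓ → 98
game_id=87: ✓ → 110
game_id=88: ✓ → 89
game_id=89: ✓ → 118
game_id=90: ✓ → 104
game_id=91: ✓ → 105
game_id=92: ✓ → 100
game_id=93: ✓ → 138
home_sum = 87 + 101 + 131 + 93 + 116 + 133 + 98 + 110 + 89 + 118 + 104 + 105 + 100 + 138 = 1523
—
[home_pts_sum: home_pts <= 104 and quarter >= 4]
game_id=80: ✗
game_id=81: ✗
game_id=82: ✗
game_id=83: ✓ → 93
game_id=84: ✗
game_id=85: ✗
game_id=86: ✗
game_id=87: ✗
game_id=88: ✗
game_id=89: ✗
game_id=90: ✗
game_id=91: ✗
game_id=92: ✗
game_id=93: ✗
home_pts_sum = 93
—
[quarter_sum: quarter = 4 or venue = 'neutral']
game_id=80: ✓ → 87
game_id=81: ✓ → 101
game_id=82: ✓ → 131
game_id=83: ✓ → 93
game_id=84: ✓ → 116
game_id=85: ✗
game_id=86: ✓ → 98
game_id=87: ✓ → 110
game_id=88: ✗
game_id=89: ✗
game_id=90: ✗
game_id=91: ✗
game_id=92: ✓ → 100
game_id=93: ✗
quarter_sum = 87 + 101 + 131 + 93 + 116 + 98 + 110 + 100 = 836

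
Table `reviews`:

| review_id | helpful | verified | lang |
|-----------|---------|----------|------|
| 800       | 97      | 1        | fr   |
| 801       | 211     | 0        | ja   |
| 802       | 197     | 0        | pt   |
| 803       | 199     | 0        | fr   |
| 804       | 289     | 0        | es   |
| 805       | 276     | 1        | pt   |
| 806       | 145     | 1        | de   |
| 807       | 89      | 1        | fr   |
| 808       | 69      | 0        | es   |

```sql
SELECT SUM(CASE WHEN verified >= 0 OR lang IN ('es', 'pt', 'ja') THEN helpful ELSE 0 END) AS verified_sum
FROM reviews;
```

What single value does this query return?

review_id=800: ✓ → 97
review_id=801: ✓ → 211
review_id=802: ✓ → 197
review_id=803: ✓ → 199
review_id=804: ✓ → 289
review_id=805: ✓ → 276
review_id=806: ✓ → 145
review_id=807: ✓ → 89
review_id=808: ✓ → 69
verified_sum = 97 + 211 + 197 + 199 + 289 + 276 + 145 + 89 + 69 = 1572

1572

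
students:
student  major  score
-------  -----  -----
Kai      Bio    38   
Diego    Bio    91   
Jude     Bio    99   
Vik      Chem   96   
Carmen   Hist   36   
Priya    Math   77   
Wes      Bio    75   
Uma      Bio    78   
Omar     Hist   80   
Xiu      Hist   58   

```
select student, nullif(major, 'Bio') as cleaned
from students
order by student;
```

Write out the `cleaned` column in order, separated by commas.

student=Carmen: major=Hist vs Bio: differ → Hist
student=Diego: major=Bio vs Bio: equal → NULL
student=Jude: major=Bio vs Bio: equal → NULL
student=Kai: major=Bio vs Bio: equal → NULL
student=Omar: major=Hist vs Bio: differ → Hist
student=Priya: major=Math vs Bio: differ → Math
student=Uma: major=Bio vs Bio: equal → NULL
student=Vik: major=Chem vs Bio: differ → Chem
student=Wes: major=Bio vs Bio: equal → NULL
student=Xiu: major=Hist vs Bio: differ → Hist

Hist, NULL, NULL, NULL, Hist, Math, NULL, Chem, NULL, Hist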